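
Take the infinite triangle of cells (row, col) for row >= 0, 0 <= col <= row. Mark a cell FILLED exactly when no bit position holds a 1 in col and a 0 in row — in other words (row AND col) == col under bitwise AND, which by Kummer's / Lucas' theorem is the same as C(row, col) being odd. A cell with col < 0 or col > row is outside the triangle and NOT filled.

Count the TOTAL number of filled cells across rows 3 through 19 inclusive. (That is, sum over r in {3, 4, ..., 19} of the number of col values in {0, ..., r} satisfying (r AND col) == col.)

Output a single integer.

Answer: 94

Derivation:
r3=11 pc2: +4 =4
r4=100 pc1: +2 =6
r5=101 pc2: +4 =10
r6=110 pc2: +4 =14
r7=111 pc3: +8 =22
r8=1000 pc1: +2 =24
r9=1001 pc2: +4 =28
r10=1010 pc2: +4 =32
r11=1011 pc3: +8 =40
r12=1100 pc2: +4 =44
r13=1101 pc3: +8 =52
r14=1110 pc3: +8 =60
r15=1111 pc4: +16 =76
r16=10000 pc1: +2 =78
r17=10001 pc2: +4 =82
r18=10010 pc2: +4 =86
r19=10011 pc3: +8 =94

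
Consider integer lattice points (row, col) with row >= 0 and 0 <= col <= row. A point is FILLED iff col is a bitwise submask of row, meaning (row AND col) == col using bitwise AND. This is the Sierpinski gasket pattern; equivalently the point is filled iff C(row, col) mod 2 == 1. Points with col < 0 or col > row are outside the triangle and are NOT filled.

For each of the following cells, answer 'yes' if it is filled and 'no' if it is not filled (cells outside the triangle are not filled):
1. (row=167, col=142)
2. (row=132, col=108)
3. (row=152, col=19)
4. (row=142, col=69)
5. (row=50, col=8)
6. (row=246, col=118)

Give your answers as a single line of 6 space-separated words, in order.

(167,142): row=0b10100111, col=0b10001110, row AND col = 0b10000110 = 134; 134 != 142 -> empty
(132,108): row=0b10000100, col=0b1101100, row AND col = 0b100 = 4; 4 != 108 -> empty
(152,19): row=0b10011000, col=0b10011, row AND col = 0b10000 = 16; 16 != 19 -> empty
(142,69): row=0b10001110, col=0b1000101, row AND col = 0b100 = 4; 4 != 69 -> empty
(50,8): row=0b110010, col=0b1000, row AND col = 0b0 = 0; 0 != 8 -> empty
(246,118): row=0b11110110, col=0b1110110, row AND col = 0b1110110 = 118; 118 == 118 -> filled

Answer: no no no no no yes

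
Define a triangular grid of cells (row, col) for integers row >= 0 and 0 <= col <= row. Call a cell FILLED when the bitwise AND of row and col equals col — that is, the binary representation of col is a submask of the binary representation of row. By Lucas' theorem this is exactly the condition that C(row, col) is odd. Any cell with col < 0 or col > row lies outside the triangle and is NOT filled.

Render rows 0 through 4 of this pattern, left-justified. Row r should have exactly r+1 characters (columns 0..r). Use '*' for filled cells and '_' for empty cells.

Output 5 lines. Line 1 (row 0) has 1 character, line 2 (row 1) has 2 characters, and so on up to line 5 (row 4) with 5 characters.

Answer: *
**
*_*
****
*___*

Derivation:
r0=0: *
r1=1: **
r2=10: *_*
r3=11: ****
r4=100: *___*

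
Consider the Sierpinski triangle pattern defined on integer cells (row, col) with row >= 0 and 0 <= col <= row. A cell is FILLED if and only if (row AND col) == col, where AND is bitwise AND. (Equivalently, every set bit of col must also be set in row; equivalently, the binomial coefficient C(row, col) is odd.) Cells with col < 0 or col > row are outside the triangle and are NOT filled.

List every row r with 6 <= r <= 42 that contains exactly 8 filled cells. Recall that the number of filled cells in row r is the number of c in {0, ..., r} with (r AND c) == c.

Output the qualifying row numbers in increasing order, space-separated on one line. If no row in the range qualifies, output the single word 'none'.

Row r has 2^popcount(r) filled cells, so we need popcount(r) = log2(8) = 3.
Scan r = 6..42 and keep those with exactly 3 one-bits:
r=6=110 popcount=2 -> skip
r=7=111 popcount=3 -> KEEP
r=8=1000 popcount=1 -> skip
r=9=1001 popcount=2 -> skip
r=10=1010 popcount=2 -> skip
r=11=1011 popcount=3 -> KEEP
r=12=1100 popcount=2 -> skip
r=13=1101 popcount=3 -> KEEP
r=14=1110 popcount=3 -> KEEP
r=15=1111 popcount=4 -> skip
r=16=10000 popcount=1 -> skip
r=17=10001 popcount=2 -> skip
r=18=10010 popcount=2 -> skip
r=19=10011 popcount=3 -> KEEP
r=20=10100 popcount=2 -> skip
r=21=10101 popcount=3 -> KEEP
r=22=10110 popcount=3 -> KEEP
r=23=10111 popcount=4 -> skip
r=24=11000 popcount=2 -> skip
r=25=11001 popcount=3 -> KEEP
r=26=11010 popcount=3 -> KEEP
r=27=11011 popcount=4 -> skip
r=28=11100 popcount=3 -> KEEP
r=29=11101 popcount=4 -> skip
r=30=11110 popcount=4 -> skip
r=31=11111 popcount=5 -> skip
r=32=100000 popcount=1 -> skip
r=33=100001 popcount=2 -> skip
r=34=100010 popcount=2 -> skip
r=35=100011 popcount=3 -> KEEP
r=36=100100 popcount=2 -> skip
r=37=100101 popcount=3 -> KEEP
r=38=100110 popcount=3 -> KEEP
r=39=100111 popcount=4 -> skip
r=40=101000 popcount=2 -> skip
r=41=101001 popcount=3 -> KEEP
r=42=101010 popcount=3 -> KEEP
Kept rows: 7 11 13 14 19 21 22 25 26 28 35 37 38 41 42

Answer: 7 11 13 14 19 21 22 25 26 28 35 37 38 41 42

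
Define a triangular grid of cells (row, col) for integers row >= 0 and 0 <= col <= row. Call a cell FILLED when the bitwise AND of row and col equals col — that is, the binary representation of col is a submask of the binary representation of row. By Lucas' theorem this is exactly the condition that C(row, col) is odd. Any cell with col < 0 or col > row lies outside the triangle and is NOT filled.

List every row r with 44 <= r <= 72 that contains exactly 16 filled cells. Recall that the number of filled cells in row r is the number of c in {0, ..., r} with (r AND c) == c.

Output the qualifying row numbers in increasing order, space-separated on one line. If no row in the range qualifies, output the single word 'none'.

Row r has 2^popcount(r) filled cells, so we need popcount(r) = log2(16) = 4.
Scan r = 44..72 and keep those with exactly 4 one-bits:
r=44=101100 popcount=3 -> skip
r=45=101101 popcount=4 -> KEEP
r=46=101110 popcount=4 -> KEEP
r=47=101111 popcount=5 -> skip
r=48=110000 popcount=2 -> skip
r=49=110001 popcount=3 -> skip
r=50=110010 popcount=3 -> skip
r=51=110011 popcount=4 -> KEEP
r=52=110100 popcount=3 -> skip
r=53=110101 popcount=4 -> KEEP
r=54=110110 popcount=4 -> KEEP
r=55=110111 popcount=5 -> skip
r=56=111000 popcount=3 -> skip
r=57=111001 popcount=4 -> KEEP
r=58=111010 popcount=4 -> KEEP
r=59=111011 popcount=5 -> skip
r=60=111100 popcount=4 -> KEEP
r=61=111101 popcount=5 -> skip
r=62=111110 popcount=5 -> skip
r=63=111111 popcount=6 -> skip
r=64=1000000 popcount=1 -> skip
r=65=1000001 popcount=2 -> skip
r=66=1000010 popcount=2 -> skip
r=67=1000011 popcount=3 -> skip
r=68=1000100 popcount=2 -> skip
r=69=1000101 popcount=3 -> skip
r=70=1000110 popcount=3 -> skip
r=71=1000111 popcount=4 -> KEEP
r=72=1001000 popcount=2 -> skip
Kept rows: 45 46 51 53 54 57 58 60 71

Answer: 45 46 51 53 54 57 58 60 71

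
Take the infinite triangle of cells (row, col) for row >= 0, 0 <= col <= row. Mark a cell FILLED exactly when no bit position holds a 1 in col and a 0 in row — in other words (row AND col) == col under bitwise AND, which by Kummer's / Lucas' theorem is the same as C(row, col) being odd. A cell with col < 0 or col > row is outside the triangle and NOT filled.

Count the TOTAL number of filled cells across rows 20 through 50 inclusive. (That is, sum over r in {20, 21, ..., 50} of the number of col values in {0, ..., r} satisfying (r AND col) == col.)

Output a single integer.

r20=10100 pc2: +4 =4
r21=10101 pc3: +8 =12
r22=10110 pc3: +8 =20
r23=10111 pc4: +16 =36
r24=11000 pc2: +4 =40
r25=11001 pc3: +8 =48
r26=11010 pc3: +8 =56
r27=11011 pc4: +16 =72
r28=11100 pc3: +8 =80
r29=11101 pc4: +16 =96
r30=11110 pc4: +16 =112
r31=11111 pc5: +32 =144
r32=100000 pc1: +2 =146
r33=100001 pc2: +4 =150
r34=100010 pc2: +4 =154
r35=100011 pc3: +8 =162
r36=100100 pc2: +4 =166
r37=100101 pc3: +8 =174
r38=100110 pc3: +8 =182
r39=100111 pc4: +16 =198
r40=101000 pc2: +4 =202
r41=101001 pc3: +8 =210
r42=101010 pc3: +8 =218
r43=101011 pc4: +16 =234
r44=101100 pc3: +8 =242
r45=101101 pc4: +16 =258
r46=101110 pc4: +16 =274
r47=101111 pc5: +32 =306
r48=110000 pc2: +4 =310
r49=110001 pc3: +8 =318
r50=110010 pc3: +8 =326

Answer: 326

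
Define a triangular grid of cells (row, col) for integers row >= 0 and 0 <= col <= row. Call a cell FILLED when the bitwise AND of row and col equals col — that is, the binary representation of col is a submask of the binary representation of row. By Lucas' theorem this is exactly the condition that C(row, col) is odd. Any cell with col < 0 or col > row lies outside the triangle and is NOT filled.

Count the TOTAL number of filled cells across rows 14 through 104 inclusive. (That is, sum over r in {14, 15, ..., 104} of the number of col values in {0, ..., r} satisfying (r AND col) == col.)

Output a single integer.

Answer: 1274

Derivation:
r14=1110 pc3: +8 =8
r15=1111 pc4: +16 =24
r16=10000 pc1: +2 =26
r17=10001 pc2: +4 =30
r18=10010 pc2: +4 =34
r19=10011 pc3: +8 =42
r20=10100 pc2: +4 =46
r21=10101 pc3: +8 =54
r22=10110 pc3: +8 =62
r23=10111 pc4: +16 =78
r24=11000 pc2: +4 =82
r25=11001 pc3: +8 =90
r26=11010 pc3: +8 =98
r27=11011 pc4: +16 =114
r28=11100 pc3: +8 =122
r29=11101 pc4: +16 =138
r30=11110 pc4: +16 =154
r31=11111 pc5: +32 =186
r32=100000 pc1: +2 =188
r33=100001 pc2: +4 =192
r34=100010 pc2: +4 =196
r35=100011 pc3: +8 =204
r36=100100 pc2: +4 =208
r37=100101 pc3: +8 =216
r38=100110 pc3: +8 =224
r39=100111 pc4: +16 =240
r40=101000 pc2: +4 =244
r41=101001 pc3: +8 =252
r42=101010 pc3: +8 =260
r43=101011 pc4: +16 =276
r44=101100 pc3: +8 =284
r45=101101 pc4: +16 =300
r46=101110 pc4: +16 =316
r47=101111 pc5: +32 =348
r48=110000 pc2: +4 =352
r49=110001 pc3: +8 =360
r50=110010 pc3: +8 =368
r51=110011 pc4: +16 =384
r52=110100 pc3: +8 =392
r53=110101 pc4: +16 =408
r54=110110 pc4: +16 =424
r55=110111 pc5: +32 =456
r56=111000 pc3: +8 =464
r57=111001 pc4: +16 =480
r58=111010 pc4: +16 =496
r59=111011 pc5: +32 =528
r60=111100 pc4: +16 =544
r61=111101 pc5: +32 =576
r62=111110 pc5: +32 =608
r63=111111 pc6: +64 =672
r64=1000000 pc1: +2 =674
r65=1000001 pc2: +4 =678
r66=1000010 pc2: +4 =682
r67=1000011 pc3: +8 =690
r68=1000100 pc2: +4 =694
r69=1000101 pc3: +8 =702
r70=1000110 pc3: +8 =710
r71=1000111 pc4: +16 =726
r72=1001000 pc2: +4 =730
r73=1001001 pc3: +8 =738
r74=1001010 pc3: +8 =746
r75=1001011 pc4: +16 =762
r76=1001100 pc3: +8 =770
r77=1001101 pc4: +16 =786
r78=1001110 pc4: +16 =802
r79=1001111 pc5: +32 =834
r80=1010000 pc2: +4 =838
r81=1010001 pc3: +8 =846
r82=1010010 pc3: +8 =854
r83=1010011 pc4: +16 =870
r84=1010100 pc3: +8 =878
r85=1010101 pc4: +16 =894
r86=1010110 pc4: +16 =910
r87=1010111 pc5: +32 =942
r88=1011000 pc3: +8 =950
r89=1011001 pc4: +16 =966
r90=1011010 pc4: +16 =982
r91=1011011 pc5: +32 =1014
r92=1011100 pc4: +16 =1030
r93=1011101 pc5: +32 =1062
r94=1011110 pc5: +32 =1094
r95=1011111 pc6: +64 =1158
r96=1100000 pc2: +4 =1162
r97=1100001 pc3: +8 =1170
r98=1100010 pc3: +8 =1178
r99=1100011 pc4: +16 =1194
r100=1100100 pc3: +8 =1202
r101=1100101 pc4: +16 =1218
r102=1100110 pc4: +16 =1234
r103=1100111 pc5: +32 =1266
r104=1101000 pc3: +8 =1274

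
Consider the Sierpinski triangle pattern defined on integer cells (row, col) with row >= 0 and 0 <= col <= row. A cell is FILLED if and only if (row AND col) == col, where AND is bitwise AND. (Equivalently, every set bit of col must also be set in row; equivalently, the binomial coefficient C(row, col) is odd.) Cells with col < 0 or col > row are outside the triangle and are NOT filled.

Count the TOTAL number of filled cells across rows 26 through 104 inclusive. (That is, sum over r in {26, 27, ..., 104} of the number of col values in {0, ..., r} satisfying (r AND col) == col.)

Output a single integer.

r26=11010 pc3: +8 =8
r27=11011 pc4: +16 =24
r28=11100 pc3: +8 =32
r29=11101 pc4: +16 =48
r30=11110 pc4: +16 =64
r31=11111 pc5: +32 =96
r32=100000 pc1: +2 =98
r33=100001 pc2: +4 =102
r34=100010 pc2: +4 =106
r35=100011 pc3: +8 =114
r36=100100 pc2: +4 =118
r37=100101 pc3: +8 =126
r38=100110 pc3: +8 =134
r39=100111 pc4: +16 =150
r40=101000 pc2: +4 =154
r41=101001 pc3: +8 =162
r42=101010 pc3: +8 =170
r43=101011 pc4: +16 =186
r44=101100 pc3: +8 =194
r45=101101 pc4: +16 =210
r46=101110 pc4: +16 =226
r47=101111 pc5: +32 =258
r48=110000 pc2: +4 =262
r49=110001 pc3: +8 =270
r50=110010 pc3: +8 =278
r51=110011 pc4: +16 =294
r52=110100 pc3: +8 =302
r53=110101 pc4: +16 =318
r54=110110 pc4: +16 =334
r55=110111 pc5: +32 =366
r56=111000 pc3: +8 =374
r57=111001 pc4: +16 =390
r58=111010 pc4: +16 =406
r59=111011 pc5: +32 =438
r60=111100 pc4: +16 =454
r61=111101 pc5: +32 =486
r62=111110 pc5: +32 =518
r63=111111 pc6: +64 =582
r64=1000000 pc1: +2 =584
r65=1000001 pc2: +4 =588
r66=1000010 pc2: +4 =592
r67=1000011 pc3: +8 =600
r68=1000100 pc2: +4 =604
r69=1000101 pc3: +8 =612
r70=1000110 pc3: +8 =620
r71=1000111 pc4: +16 =636
r72=1001000 pc2: +4 =640
r73=1001001 pc3: +8 =648
r74=1001010 pc3: +8 =656
r75=1001011 pc4: +16 =672
r76=1001100 pc3: +8 =680
r77=1001101 pc4: +16 =696
r78=1001110 pc4: +16 =712
r79=1001111 pc5: +32 =744
r80=1010000 pc2: +4 =748
r81=1010001 pc3: +8 =756
r82=1010010 pc3: +8 =764
r83=1010011 pc4: +16 =780
r84=1010100 pc3: +8 =788
r85=1010101 pc4: +16 =804
r86=1010110 pc4: +16 =820
r87=1010111 pc5: +32 =852
r88=1011000 pc3: +8 =860
r89=1011001 pc4: +16 =876
r90=1011010 pc4: +16 =892
r91=1011011 pc5: +32 =924
r92=1011100 pc4: +16 =940
r93=1011101 pc5: +32 =972
r94=1011110 pc5: +32 =1004
r95=1011111 pc6: +64 =1068
r96=1100000 pc2: +4 =1072
r97=1100001 pc3: +8 =1080
r98=1100010 pc3: +8 =1088
r99=1100011 pc4: +16 =1104
r100=1100100 pc3: +8 =1112
r101=1100101 pc4: +16 =1128
r102=1100110 pc4: +16 =1144
r103=1100111 pc5: +32 =1176
r104=1101000 pc3: +8 =1184

Answer: 1184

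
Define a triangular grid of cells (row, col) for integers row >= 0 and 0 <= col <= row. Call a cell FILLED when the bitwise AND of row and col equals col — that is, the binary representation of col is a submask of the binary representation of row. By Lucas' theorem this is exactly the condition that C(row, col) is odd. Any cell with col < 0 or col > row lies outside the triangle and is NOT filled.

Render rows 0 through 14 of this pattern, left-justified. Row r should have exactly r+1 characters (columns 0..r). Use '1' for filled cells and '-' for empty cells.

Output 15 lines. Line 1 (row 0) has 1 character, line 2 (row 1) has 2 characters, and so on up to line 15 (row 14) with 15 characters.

r0=0: 1
r1=1: 11
r2=10: 1-1
r3=11: 1111
r4=100: 1---1
r5=101: 11--11
r6=110: 1-1-1-1
r7=111: 11111111
r8=1000: 1-------1
r9=1001: 11------11
r10=1010: 1-1-----1-1
r11=1011: 1111----1111
r12=1100: 1---1---1---1
r13=1101: 11--11--11--11
r14=1110: 1-1-1-1-1-1-1-1

Answer: 1
11
1-1
1111
1---1
11--11
1-1-1-1
11111111
1-------1
11------11
1-1-----1-1
1111----1111
1---1---1---1
11--11--11--11
1-1-1-1-1-1-1-1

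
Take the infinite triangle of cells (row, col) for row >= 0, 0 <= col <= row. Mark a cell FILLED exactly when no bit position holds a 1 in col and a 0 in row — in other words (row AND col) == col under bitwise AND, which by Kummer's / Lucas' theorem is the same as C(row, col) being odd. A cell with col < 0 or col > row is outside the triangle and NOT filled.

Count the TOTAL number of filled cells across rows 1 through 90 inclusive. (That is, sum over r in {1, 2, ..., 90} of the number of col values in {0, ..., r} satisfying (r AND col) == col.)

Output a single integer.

Answer: 1038

Derivation:
r1=1 pc1: +2 =2
r2=10 pc1: +2 =4
r3=11 pc2: +4 =8
r4=100 pc1: +2 =10
r5=101 pc2: +4 =14
r6=110 pc2: +4 =18
r7=111 pc3: +8 =26
r8=1000 pc1: +2 =28
r9=1001 pc2: +4 =32
r10=1010 pc2: +4 =36
r11=1011 pc3: +8 =44
r12=1100 pc2: +4 =48
r13=1101 pc3: +8 =56
r14=1110 pc3: +8 =64
r15=1111 pc4: +16 =80
r16=10000 pc1: +2 =82
r17=10001 pc2: +4 =86
r18=10010 pc2: +4 =90
r19=10011 pc3: +8 =98
r20=10100 pc2: +4 =102
r21=10101 pc3: +8 =110
r22=10110 pc3: +8 =118
r23=10111 pc4: +16 =134
r24=11000 pc2: +4 =138
r25=11001 pc3: +8 =146
r26=11010 pc3: +8 =154
r27=11011 pc4: +16 =170
r28=11100 pc3: +8 =178
r29=11101 pc4: +16 =194
r30=11110 pc4: +16 =210
r31=11111 pc5: +32 =242
r32=100000 pc1: +2 =244
r33=100001 pc2: +4 =248
r34=100010 pc2: +4 =252
r35=100011 pc3: +8 =260
r36=100100 pc2: +4 =264
r37=100101 pc3: +8 =272
r38=100110 pc3: +8 =280
r39=100111 pc4: +16 =296
r40=101000 pc2: +4 =300
r41=101001 pc3: +8 =308
r42=101010 pc3: +8 =316
r43=101011 pc4: +16 =332
r44=101100 pc3: +8 =340
r45=101101 pc4: +16 =356
r46=101110 pc4: +16 =372
r47=101111 pc5: +32 =404
r48=110000 pc2: +4 =408
r49=110001 pc3: +8 =416
r50=110010 pc3: +8 =424
r51=110011 pc4: +16 =440
r52=110100 pc3: +8 =448
r53=110101 pc4: +16 =464
r54=110110 pc4: +16 =480
r55=110111 pc5: +32 =512
r56=111000 pc3: +8 =520
r57=111001 pc4: +16 =536
r58=111010 pc4: +16 =552
r59=111011 pc5: +32 =584
r60=111100 pc4: +16 =600
r61=111101 pc5: +32 =632
r62=111110 pc5: +32 =664
r63=111111 pc6: +64 =728
r64=1000000 pc1: +2 =730
r65=1000001 pc2: +4 =734
r66=1000010 pc2: +4 =738
r67=1000011 pc3: +8 =746
r68=1000100 pc2: +4 =750
r69=1000101 pc3: +8 =758
r70=1000110 pc3: +8 =766
r71=1000111 pc4: +16 =782
r72=1001000 pc2: +4 =786
r73=1001001 pc3: +8 =794
r74=1001010 pc3: +8 =802
r75=1001011 pc4: +16 =818
r76=1001100 pc3: +8 =826
r77=1001101 pc4: +16 =842
r78=1001110 pc4: +16 =858
r79=1001111 pc5: +32 =890
r80=1010000 pc2: +4 =894
r81=1010001 pc3: +8 =902
r82=1010010 pc3: +8 =910
r83=1010011 pc4: +16 =926
r84=1010100 pc3: +8 =934
r85=1010101 pc4: +16 =950
r86=1010110 pc4: +16 =966
r87=1010111 pc5: +32 =998
r88=1011000 pc3: +8 =1006
r89=1011001 pc4: +16 =1022
r90=1011010 pc4: +16 =1038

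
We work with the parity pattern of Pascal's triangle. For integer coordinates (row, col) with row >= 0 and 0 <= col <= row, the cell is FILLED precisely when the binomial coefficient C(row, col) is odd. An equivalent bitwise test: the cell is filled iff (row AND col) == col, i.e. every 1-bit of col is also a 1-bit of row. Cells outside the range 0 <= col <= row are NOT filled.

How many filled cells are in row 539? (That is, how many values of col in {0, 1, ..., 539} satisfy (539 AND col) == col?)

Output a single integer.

539 in binary = 1000011011
popcount(539) = number of 1-bits in 1000011011 = 5
A col c satisfies (539 AND c) == c iff every set bit of c is also set in 539; each of the 5 set bits of 539 can independently be on or off in c.
count = 2^5 = 32

Answer: 32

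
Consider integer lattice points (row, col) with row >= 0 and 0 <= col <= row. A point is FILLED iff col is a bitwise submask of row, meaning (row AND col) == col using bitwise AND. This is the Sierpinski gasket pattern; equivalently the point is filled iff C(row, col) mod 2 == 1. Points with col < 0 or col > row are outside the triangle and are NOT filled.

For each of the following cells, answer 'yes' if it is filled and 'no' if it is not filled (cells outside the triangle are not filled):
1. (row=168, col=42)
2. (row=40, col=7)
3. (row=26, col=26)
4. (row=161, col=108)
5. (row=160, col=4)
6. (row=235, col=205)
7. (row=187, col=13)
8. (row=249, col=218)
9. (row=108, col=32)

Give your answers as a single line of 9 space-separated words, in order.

Answer: no no yes no no no no no yes

Derivation:
(168,42): row=0b10101000, col=0b101010, row AND col = 0b101000 = 40; 40 != 42 -> empty
(40,7): row=0b101000, col=0b111, row AND col = 0b0 = 0; 0 != 7 -> empty
(26,26): row=0b11010, col=0b11010, row AND col = 0b11010 = 26; 26 == 26 -> filled
(161,108): row=0b10100001, col=0b1101100, row AND col = 0b100000 = 32; 32 != 108 -> empty
(160,4): row=0b10100000, col=0b100, row AND col = 0b0 = 0; 0 != 4 -> empty
(235,205): row=0b11101011, col=0b11001101, row AND col = 0b11001001 = 201; 201 != 205 -> empty
(187,13): row=0b10111011, col=0b1101, row AND col = 0b1001 = 9; 9 != 13 -> empty
(249,218): row=0b11111001, col=0b11011010, row AND col = 0b11011000 = 216; 216 != 218 -> empty
(108,32): row=0b1101100, col=0b100000, row AND col = 0b100000 = 32; 32 == 32 -> filled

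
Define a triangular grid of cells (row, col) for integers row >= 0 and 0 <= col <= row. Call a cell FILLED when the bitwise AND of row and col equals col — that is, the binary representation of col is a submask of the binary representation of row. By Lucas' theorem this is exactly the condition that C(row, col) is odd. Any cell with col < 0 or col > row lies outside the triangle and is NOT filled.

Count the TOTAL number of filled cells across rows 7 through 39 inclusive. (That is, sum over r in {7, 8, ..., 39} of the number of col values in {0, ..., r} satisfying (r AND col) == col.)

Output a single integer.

Answer: 278

Derivation:
r7=111 pc3: +8 =8
r8=1000 pc1: +2 =10
r9=1001 pc2: +4 =14
r10=1010 pc2: +4 =18
r11=1011 pc3: +8 =26
r12=1100 pc2: +4 =30
r13=1101 pc3: +8 =38
r14=1110 pc3: +8 =46
r15=1111 pc4: +16 =62
r16=10000 pc1: +2 =64
r17=10001 pc2: +4 =68
r18=10010 pc2: +4 =72
r19=10011 pc3: +8 =80
r20=10100 pc2: +4 =84
r21=10101 pc3: +8 =92
r22=10110 pc3: +8 =100
r23=10111 pc4: +16 =116
r24=11000 pc2: +4 =120
r25=11001 pc3: +8 =128
r26=11010 pc3: +8 =136
r27=11011 pc4: +16 =152
r28=11100 pc3: +8 =160
r29=11101 pc4: +16 =176
r30=11110 pc4: +16 =192
r31=11111 pc5: +32 =224
r32=100000 pc1: +2 =226
r33=100001 pc2: +4 =230
r34=100010 pc2: +4 =234
r35=100011 pc3: +8 =242
r36=100100 pc2: +4 =246
r37=100101 pc3: +8 =254
r38=100110 pc3: +8 =262
r39=100111 pc4: +16 =278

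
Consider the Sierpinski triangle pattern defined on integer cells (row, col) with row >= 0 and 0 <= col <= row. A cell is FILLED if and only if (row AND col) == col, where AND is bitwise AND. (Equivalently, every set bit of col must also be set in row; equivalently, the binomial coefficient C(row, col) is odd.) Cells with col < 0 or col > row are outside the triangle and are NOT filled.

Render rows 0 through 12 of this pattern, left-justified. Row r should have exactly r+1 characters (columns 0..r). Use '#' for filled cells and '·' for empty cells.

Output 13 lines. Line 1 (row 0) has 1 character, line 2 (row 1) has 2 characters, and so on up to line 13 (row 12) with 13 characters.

Answer: #
##
#·#
####
#···#
##··##
#·#·#·#
########
#·······#
##······##
#·#·····#·#
####····####
#···#···#···#

Derivation:
r0=0: #
r1=1: ##
r2=10: #·#
r3=11: ####
r4=100: #···#
r5=101: ##··##
r6=110: #·#·#·#
r7=111: ########
r8=1000: #·······#
r9=1001: ##······##
r10=1010: #·#·····#·#
r11=1011: ####····####
r12=1100: #···#···#···#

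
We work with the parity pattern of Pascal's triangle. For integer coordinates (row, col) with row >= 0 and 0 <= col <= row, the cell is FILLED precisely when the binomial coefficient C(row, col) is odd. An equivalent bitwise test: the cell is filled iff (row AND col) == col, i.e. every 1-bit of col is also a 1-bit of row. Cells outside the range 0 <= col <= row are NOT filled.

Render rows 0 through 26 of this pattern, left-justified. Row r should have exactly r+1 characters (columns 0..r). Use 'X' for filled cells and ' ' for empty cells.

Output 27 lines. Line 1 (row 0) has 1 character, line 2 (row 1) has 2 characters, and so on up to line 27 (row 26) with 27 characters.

Answer: X
XX
X X
XXXX
X   X
XX  XX
X X X X
XXXXXXXX
X       X
XX      XX
X X     X X
XXXX    XXXX
X   X   X   X
XX  XX  XX  XX
X X X X X X X X
XXXXXXXXXXXXXXXX
X               X
XX              XX
X X             X X
XXXX            XXXX
X   X           X   X
XX  XX          XX  XX
X X X X         X X X X
XXXXXXXX        XXXXXXXX
X       X       X       X
XX      XX      XX      XX
X X     X X     X X     X X

Derivation:
r0=0: X
r1=1: XX
r2=10: X X
r3=11: XXXX
r4=100: X   X
r5=101: XX  XX
r6=110: X X X X
r7=111: XXXXXXXX
r8=1000: X       X
r9=1001: XX      XX
r10=1010: X X     X X
r11=1011: XXXX    XXXX
r12=1100: X   X   X   X
r13=1101: XX  XX  XX  XX
r14=1110: X X X X X X X X
r15=1111: XXXXXXXXXXXXXXXX
r16=10000: X               X
r17=10001: XX              XX
r18=10010: X X             X X
r19=10011: XXXX            XXXX
r20=10100: X   X           X   X
r21=10101: XX  XX          XX  XX
r22=10110: X X X X         X X X X
r23=10111: XXXXXXXX        XXXXXXXX
r24=11000: X       X       X       X
r25=11001: XX      XX      XX      XX
r26=11010: X X     X X     X X     X X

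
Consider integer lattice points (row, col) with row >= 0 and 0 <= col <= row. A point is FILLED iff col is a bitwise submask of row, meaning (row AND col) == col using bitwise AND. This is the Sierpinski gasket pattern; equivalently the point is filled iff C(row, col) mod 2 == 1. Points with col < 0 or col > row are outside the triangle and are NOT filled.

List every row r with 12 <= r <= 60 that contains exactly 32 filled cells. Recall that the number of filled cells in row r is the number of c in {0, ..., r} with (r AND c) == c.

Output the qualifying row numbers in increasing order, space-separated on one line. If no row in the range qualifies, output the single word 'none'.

Row r has 2^popcount(r) filled cells, so we need popcount(r) = log2(32) = 5.
Scan r = 12..60 and keep those with exactly 5 one-bits:
r=12=1100 popcount=2 -> skip
r=13=1101 popcount=3 -> skip
r=14=1110 popcount=3 -> skip
r=15=1111 popcount=4 -> skip
r=16=10000 popcount=1 -> skip
r=17=10001 popcount=2 -> skip
r=18=10010 popcount=2 -> skip
r=19=10011 popcount=3 -> skip
r=20=10100 popcount=2 -> skip
r=21=10101 popcount=3 -> skip
r=22=10110 popcount=3 -> skip
r=23=10111 popcount=4 -> skip
r=24=11000 popcount=2 -> skip
r=25=11001 popcount=3 -> skip
r=26=11010 popcount=3 -> skip
r=27=11011 popcount=4 -> skip
r=28=11100 popcount=3 -> skip
r=29=11101 popcount=4 -> skip
r=30=11110 popcount=4 -> skip
r=31=11111 popcount=5 -> KEEP
r=32=100000 popcount=1 -> skip
r=33=100001 popcount=2 -> skip
r=34=100010 popcount=2 -> skip
r=35=100011 popcount=3 -> skip
r=36=100100 popcount=2 -> skip
r=37=100101 popcount=3 -> skip
r=38=100110 popcount=3 -> skip
r=39=100111 popcount=4 -> skip
r=40=101000 popcount=2 -> skip
r=41=101001 popcount=3 -> skip
r=42=101010 popcount=3 -> skip
r=43=101011 popcount=4 -> skip
r=44=101100 popcount=3 -> skip
r=45=101101 popcount=4 -> skip
r=46=101110 popcount=4 -> skip
r=47=101111 popcount=5 -> KEEP
r=48=110000 popcount=2 -> skip
r=49=110001 popcount=3 -> skip
r=50=110010 popcount=3 -> skip
r=51=110011 popcount=4 -> skip
r=52=110100 popcount=3 -> skip
r=53=110101 popcount=4 -> skip
r=54=110110 popcount=4 -> skip
r=55=110111 popcount=5 -> KEEP
r=56=111000 popcount=3 -> skip
r=57=111001 popcount=4 -> skip
r=58=111010 popcount=4 -> skip
r=59=111011 popcount=5 -> KEEP
r=60=111100 popcount=4 -> skip
Kept rows: 31 47 55 59

Answer: 31 47 55 59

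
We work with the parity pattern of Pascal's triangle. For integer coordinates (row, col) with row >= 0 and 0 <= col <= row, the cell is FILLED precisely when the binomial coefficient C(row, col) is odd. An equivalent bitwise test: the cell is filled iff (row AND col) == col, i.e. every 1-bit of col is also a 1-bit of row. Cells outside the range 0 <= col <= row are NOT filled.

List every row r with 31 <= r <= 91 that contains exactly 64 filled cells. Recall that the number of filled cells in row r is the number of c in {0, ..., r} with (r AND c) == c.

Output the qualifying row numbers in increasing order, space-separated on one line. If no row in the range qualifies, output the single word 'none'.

Answer: 63

Derivation:
Row r has 2^popcount(r) filled cells, so we need popcount(r) = log2(64) = 6.
Scan r = 31..91 and keep those with exactly 6 one-bits:
r=31=11111 popcount=5 -> skip
r=32=100000 popcount=1 -> skip
r=33=100001 popcount=2 -> skip
r=34=100010 popcount=2 -> skip
r=35=100011 popcount=3 -> skip
r=36=100100 popcount=2 -> skip
r=37=100101 popcount=3 -> skip
r=38=100110 popcount=3 -> skip
r=39=100111 popcount=4 -> skip
r=40=101000 popcount=2 -> skip
r=41=101001 popcount=3 -> skip
r=42=101010 popcount=3 -> skip
r=43=101011 popcount=4 -> skip
r=44=101100 popcount=3 -> skip
r=45=101101 popcount=4 -> skip
r=46=101110 popcount=4 -> skip
r=47=101111 popcount=5 -> skip
r=48=110000 popcount=2 -> skip
r=49=110001 popcount=3 -> skip
r=50=110010 popcount=3 -> skip
r=51=110011 popcount=4 -> skip
r=52=110100 popcount=3 -> skip
r=53=110101 popcount=4 -> skip
r=54=110110 popcount=4 -> skip
r=55=110111 popcount=5 -> skip
r=56=111000 popcount=3 -> skip
r=57=111001 popcount=4 -> skip
r=58=111010 popcount=4 -> skip
r=59=111011 popcount=5 -> skip
r=60=111100 popcount=4 -> skip
r=61=111101 popcount=5 -> skip
r=62=111110 popcount=5 -> skip
r=63=111111 popcount=6 -> KEEP
r=64=1000000 popcount=1 -> skip
r=65=1000001 popcount=2 -> skip
r=66=1000010 popcount=2 -> skip
r=67=1000011 popcount=3 -> skip
r=68=1000100 popcount=2 -> skip
r=69=1000101 popcount=3 -> skip
r=70=1000110 popcount=3 -> skip
r=71=1000111 popcount=4 -> skip
r=72=1001000 popcount=2 -> skip
r=73=1001001 popcount=3 -> skip
r=74=1001010 popcount=3 -> skip
r=75=1001011 popcount=4 -> skip
r=76=1001100 popcount=3 -> skip
r=77=1001101 popcount=4 -> skip
r=78=1001110 popcount=4 -> skip
r=79=1001111 popcount=5 -> skip
r=80=1010000 popcount=2 -> skip
r=81=1010001 popcount=3 -> skip
r=82=1010010 popcount=3 -> skip
r=83=1010011 popcount=4 -> skip
r=84=1010100 popcount=3 -> skip
r=85=1010101 popcount=4 -> skip
r=86=1010110 popcount=4 -> skip
r=87=1010111 popcount=5 -> skip
r=88=1011000 popcount=3 -> skip
r=89=1011001 popcount=4 -> skip
r=90=1011010 popcount=4 -> skip
r=91=1011011 popcount=5 -> skip
Kept rows: 63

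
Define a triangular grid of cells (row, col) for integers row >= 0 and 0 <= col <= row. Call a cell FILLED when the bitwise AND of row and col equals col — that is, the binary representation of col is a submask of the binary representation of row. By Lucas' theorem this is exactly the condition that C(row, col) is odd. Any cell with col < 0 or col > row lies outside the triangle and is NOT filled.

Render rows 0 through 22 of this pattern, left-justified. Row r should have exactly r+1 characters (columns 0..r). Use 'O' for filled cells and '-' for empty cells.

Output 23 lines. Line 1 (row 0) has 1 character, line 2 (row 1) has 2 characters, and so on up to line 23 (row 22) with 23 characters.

Answer: O
OO
O-O
OOOO
O---O
OO--OO
O-O-O-O
OOOOOOOO
O-------O
OO------OO
O-O-----O-O
OOOO----OOOO
O---O---O---O
OO--OO--OO--OO
O-O-O-O-O-O-O-O
OOOOOOOOOOOOOOOO
O---------------O
OO--------------OO
O-O-------------O-O
OOOO------------OOOO
O---O-----------O---O
OO--OO----------OO--OO
O-O-O-O---------O-O-O-O

Derivation:
r0=0: O
r1=1: OO
r2=10: O-O
r3=11: OOOO
r4=100: O---O
r5=101: OO--OO
r6=110: O-O-O-O
r7=111: OOOOOOOO
r8=1000: O-------O
r9=1001: OO------OO
r10=1010: O-O-----O-O
r11=1011: OOOO----OOOO
r12=1100: O---O---O---O
r13=1101: OO--OO--OO--OO
r14=1110: O-O-O-O-O-O-O-O
r15=1111: OOOOOOOOOOOOOOOO
r16=10000: O---------------O
r17=10001: OO--------------OO
r18=10010: O-O-------------O-O
r19=10011: OOOO------------OOOO
r20=10100: O---O-----------O---O
r21=10101: OO--OO----------OO--OO
r22=10110: O-O-O-O---------O-O-O-O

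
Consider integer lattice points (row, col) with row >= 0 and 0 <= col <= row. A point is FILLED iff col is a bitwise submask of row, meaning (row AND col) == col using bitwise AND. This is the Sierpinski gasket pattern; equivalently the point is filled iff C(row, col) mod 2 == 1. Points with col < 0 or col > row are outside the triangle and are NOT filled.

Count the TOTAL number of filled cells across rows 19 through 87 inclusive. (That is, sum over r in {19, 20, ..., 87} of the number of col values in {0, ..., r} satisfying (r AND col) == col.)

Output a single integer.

Answer: 908

Derivation:
r19=10011 pc3: +8 =8
r20=10100 pc2: +4 =12
r21=10101 pc3: +8 =20
r22=10110 pc3: +8 =28
r23=10111 pc4: +16 =44
r24=11000 pc2: +4 =48
r25=11001 pc3: +8 =56
r26=11010 pc3: +8 =64
r27=11011 pc4: +16 =80
r28=11100 pc3: +8 =88
r29=11101 pc4: +16 =104
r30=11110 pc4: +16 =120
r31=11111 pc5: +32 =152
r32=100000 pc1: +2 =154
r33=100001 pc2: +4 =158
r34=100010 pc2: +4 =162
r35=100011 pc3: +8 =170
r36=100100 pc2: +4 =174
r37=100101 pc3: +8 =182
r38=100110 pc3: +8 =190
r39=100111 pc4: +16 =206
r40=101000 pc2: +4 =210
r41=101001 pc3: +8 =218
r42=101010 pc3: +8 =226
r43=101011 pc4: +16 =242
r44=101100 pc3: +8 =250
r45=101101 pc4: +16 =266
r46=101110 pc4: +16 =282
r47=101111 pc5: +32 =314
r48=110000 pc2: +4 =318
r49=110001 pc3: +8 =326
r50=110010 pc3: +8 =334
r51=110011 pc4: +16 =350
r52=110100 pc3: +8 =358
r53=110101 pc4: +16 =374
r54=110110 pc4: +16 =390
r55=110111 pc5: +32 =422
r56=111000 pc3: +8 =430
r57=111001 pc4: +16 =446
r58=111010 pc4: +16 =462
r59=111011 pc5: +32 =494
r60=111100 pc4: +16 =510
r61=111101 pc5: +32 =542
r62=111110 pc5: +32 =574
r63=111111 pc6: +64 =638
r64=1000000 pc1: +2 =640
r65=1000001 pc2: +4 =644
r66=1000010 pc2: +4 =648
r67=1000011 pc3: +8 =656
r68=1000100 pc2: +4 =660
r69=1000101 pc3: +8 =668
r70=1000110 pc3: +8 =676
r71=1000111 pc4: +16 =692
r72=1001000 pc2: +4 =696
r73=1001001 pc3: +8 =704
r74=1001010 pc3: +8 =712
r75=1001011 pc4: +16 =728
r76=1001100 pc3: +8 =736
r77=1001101 pc4: +16 =752
r78=1001110 pc4: +16 =768
r79=1001111 pc5: +32 =800
r80=1010000 pc2: +4 =804
r81=1010001 pc3: +8 =812
r82=1010010 pc3: +8 =820
r83=1010011 pc4: +16 =836
r84=1010100 pc3: +8 =844
r85=1010101 pc4: +16 =860
r86=1010110 pc4: +16 =876
r87=1010111 pc5: +32 =908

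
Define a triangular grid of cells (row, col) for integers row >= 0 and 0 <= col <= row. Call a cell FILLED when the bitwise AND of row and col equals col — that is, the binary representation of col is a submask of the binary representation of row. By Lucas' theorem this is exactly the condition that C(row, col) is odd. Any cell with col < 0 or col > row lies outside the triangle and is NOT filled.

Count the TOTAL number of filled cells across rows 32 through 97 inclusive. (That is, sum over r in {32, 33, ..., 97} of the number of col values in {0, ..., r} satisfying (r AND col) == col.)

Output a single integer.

Answer: 984

Derivation:
r32=100000 pc1: +2 =2
r33=100001 pc2: +4 =6
r34=100010 pc2: +4 =10
r35=100011 pc3: +8 =18
r36=100100 pc2: +4 =22
r37=100101 pc3: +8 =30
r38=100110 pc3: +8 =38
r39=100111 pc4: +16 =54
r40=101000 pc2: +4 =58
r41=101001 pc3: +8 =66
r42=101010 pc3: +8 =74
r43=101011 pc4: +16 =90
r44=101100 pc3: +8 =98
r45=101101 pc4: +16 =114
r46=101110 pc4: +16 =130
r47=101111 pc5: +32 =162
r48=110000 pc2: +4 =166
r49=110001 pc3: +8 =174
r50=110010 pc3: +8 =182
r51=110011 pc4: +16 =198
r52=110100 pc3: +8 =206
r53=110101 pc4: +16 =222
r54=110110 pc4: +16 =238
r55=110111 pc5: +32 =270
r56=111000 pc3: +8 =278
r57=111001 pc4: +16 =294
r58=111010 pc4: +16 =310
r59=111011 pc5: +32 =342
r60=111100 pc4: +16 =358
r61=111101 pc5: +32 =390
r62=111110 pc5: +32 =422
r63=111111 pc6: +64 =486
r64=1000000 pc1: +2 =488
r65=1000001 pc2: +4 =492
r66=1000010 pc2: +4 =496
r67=1000011 pc3: +8 =504
r68=1000100 pc2: +4 =508
r69=1000101 pc3: +8 =516
r70=1000110 pc3: +8 =524
r71=1000111 pc4: +16 =540
r72=1001000 pc2: +4 =544
r73=1001001 pc3: +8 =552
r74=1001010 pc3: +8 =560
r75=1001011 pc4: +16 =576
r76=1001100 pc3: +8 =584
r77=1001101 pc4: +16 =600
r78=1001110 pc4: +16 =616
r79=1001111 pc5: +32 =648
r80=1010000 pc2: +4 =652
r81=1010001 pc3: +8 =660
r82=1010010 pc3: +8 =668
r83=1010011 pc4: +16 =684
r84=1010100 pc3: +8 =692
r85=1010101 pc4: +16 =708
r86=1010110 pc4: +16 =724
r87=1010111 pc5: +32 =756
r88=1011000 pc3: +8 =764
r89=1011001 pc4: +16 =780
r90=1011010 pc4: +16 =796
r91=1011011 pc5: +32 =828
r92=1011100 pc4: +16 =844
r93=1011101 pc5: +32 =876
r94=1011110 pc5: +32 =908
r95=1011111 pc6: +64 =972
r96=1100000 pc2: +4 =976
r97=1100001 pc3: +8 =984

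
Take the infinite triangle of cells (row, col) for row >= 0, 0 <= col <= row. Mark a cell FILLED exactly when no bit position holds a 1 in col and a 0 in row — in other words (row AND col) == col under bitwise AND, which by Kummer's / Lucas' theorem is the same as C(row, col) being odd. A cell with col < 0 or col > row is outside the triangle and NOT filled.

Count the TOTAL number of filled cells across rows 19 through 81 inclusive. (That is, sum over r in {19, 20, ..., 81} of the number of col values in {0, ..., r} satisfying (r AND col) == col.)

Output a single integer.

r19=10011 pc3: +8 =8
r20=10100 pc2: +4 =12
r21=10101 pc3: +8 =20
r22=10110 pc3: +8 =28
r23=10111 pc4: +16 =44
r24=11000 pc2: +4 =48
r25=11001 pc3: +8 =56
r26=11010 pc3: +8 =64
r27=11011 pc4: +16 =80
r28=11100 pc3: +8 =88
r29=11101 pc4: +16 =104
r30=11110 pc4: +16 =120
r31=11111 pc5: +32 =152
r32=100000 pc1: +2 =154
r33=100001 pc2: +4 =158
r34=100010 pc2: +4 =162
r35=100011 pc3: +8 =170
r36=100100 pc2: +4 =174
r37=100101 pc3: +8 =182
r38=100110 pc3: +8 =190
r39=100111 pc4: +16 =206
r40=101000 pc2: +4 =210
r41=101001 pc3: +8 =218
r42=101010 pc3: +8 =226
r43=101011 pc4: +16 =242
r44=101100 pc3: +8 =250
r45=101101 pc4: +16 =266
r46=101110 pc4: +16 =282
r47=101111 pc5: +32 =314
r48=110000 pc2: +4 =318
r49=110001 pc3: +8 =326
r50=110010 pc3: +8 =334
r51=110011 pc4: +16 =350
r52=110100 pc3: +8 =358
r53=110101 pc4: +16 =374
r54=110110 pc4: +16 =390
r55=110111 pc5: +32 =422
r56=111000 pc3: +8 =430
r57=111001 pc4: +16 =446
r58=111010 pc4: +16 =462
r59=111011 pc5: +32 =494
r60=111100 pc4: +16 =510
r61=111101 pc5: +32 =542
r62=111110 pc5: +32 =574
r63=111111 pc6: +64 =638
r64=1000000 pc1: +2 =640
r65=1000001 pc2: +4 =644
r66=1000010 pc2: +4 =648
r67=1000011 pc3: +8 =656
r68=1000100 pc2: +4 =660
r69=1000101 pc3: +8 =668
r70=1000110 pc3: +8 =676
r71=1000111 pc4: +16 =692
r72=1001000 pc2: +4 =696
r73=1001001 pc3: +8 =704
r74=1001010 pc3: +8 =712
r75=1001011 pc4: +16 =728
r76=1001100 pc3: +8 =736
r77=1001101 pc4: +16 =752
r78=1001110 pc4: +16 =768
r79=1001111 pc5: +32 =800
r80=1010000 pc2: +4 =804
r81=1010001 pc3: +8 =812

Answer: 812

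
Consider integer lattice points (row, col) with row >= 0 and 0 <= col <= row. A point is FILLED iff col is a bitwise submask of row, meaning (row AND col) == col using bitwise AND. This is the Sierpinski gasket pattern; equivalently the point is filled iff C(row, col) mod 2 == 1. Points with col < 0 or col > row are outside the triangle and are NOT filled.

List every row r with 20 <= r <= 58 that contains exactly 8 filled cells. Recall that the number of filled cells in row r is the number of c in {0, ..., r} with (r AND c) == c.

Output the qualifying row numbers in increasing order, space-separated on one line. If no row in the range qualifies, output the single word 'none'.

Row r has 2^popcount(r) filled cells, so we need popcount(r) = log2(8) = 3.
Scan r = 20..58 and keep those with exactly 3 one-bits:
r=20=10100 popcount=2 -> skip
r=21=10101 popcount=3 -> KEEP
r=22=10110 popcount=3 -> KEEP
r=23=10111 popcount=4 -> skip
r=24=11000 popcount=2 -> skip
r=25=11001 popcount=3 -> KEEP
r=26=11010 popcount=3 -> KEEP
r=27=11011 popcount=4 -> skip
r=28=11100 popcount=3 -> KEEP
r=29=11101 popcount=4 -> skip
r=30=11110 popcount=4 -> skip
r=31=11111 popcount=5 -> skip
r=32=100000 popcount=1 -> skip
r=33=100001 popcount=2 -> skip
r=34=100010 popcount=2 -> skip
r=35=100011 popcount=3 -> KEEP
r=36=100100 popcount=2 -> skip
r=37=100101 popcount=3 -> KEEP
r=38=100110 popcount=3 -> KEEP
r=39=100111 popcount=4 -> skip
r=40=101000 popcount=2 -> skip
r=41=101001 popcount=3 -> KEEP
r=42=101010 popcount=3 -> KEEP
r=43=101011 popcount=4 -> skip
r=44=101100 popcount=3 -> KEEP
r=45=101101 popcount=4 -> skip
r=46=101110 popcount=4 -> skip
r=47=101111 popcount=5 -> skip
r=48=110000 popcount=2 -> skip
r=49=110001 popcount=3 -> KEEP
r=50=110010 popcount=3 -> KEEP
r=51=110011 popcount=4 -> skip
r=52=110100 popcount=3 -> KEEP
r=53=110101 popcount=4 -> skip
r=54=110110 popcount=4 -> skip
r=55=110111 popcount=5 -> skip
r=56=111000 popcount=3 -> KEEP
r=57=111001 popcount=4 -> skip
r=58=111010 popcount=4 -> skip
Kept rows: 21 22 25 26 28 35 37 38 41 42 44 49 50 52 56

Answer: 21 22 25 26 28 35 37 38 41 42 44 49 50 52 56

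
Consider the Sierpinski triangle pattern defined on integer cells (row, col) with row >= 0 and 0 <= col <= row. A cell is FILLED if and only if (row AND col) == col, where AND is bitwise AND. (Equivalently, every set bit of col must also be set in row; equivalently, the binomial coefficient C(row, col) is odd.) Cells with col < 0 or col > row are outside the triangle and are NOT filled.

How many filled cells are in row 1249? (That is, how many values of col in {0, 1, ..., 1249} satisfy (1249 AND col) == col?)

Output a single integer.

Answer: 32

Derivation:
1249 in binary = 10011100001
popcount(1249) = number of 1-bits in 10011100001 = 5
A col c satisfies (1249 AND c) == c iff every set bit of c is also set in 1249; each of the 5 set bits of 1249 can independently be on or off in c.
count = 2^5 = 32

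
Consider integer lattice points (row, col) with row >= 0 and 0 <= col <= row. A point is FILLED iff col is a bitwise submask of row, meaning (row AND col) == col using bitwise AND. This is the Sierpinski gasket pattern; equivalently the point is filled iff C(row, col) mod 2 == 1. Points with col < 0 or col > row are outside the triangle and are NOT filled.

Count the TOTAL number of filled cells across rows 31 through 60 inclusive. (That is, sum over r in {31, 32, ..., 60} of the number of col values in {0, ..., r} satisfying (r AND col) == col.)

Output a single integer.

Answer: 390

Derivation:
r31=11111 pc5: +32 =32
r32=100000 pc1: +2 =34
r33=100001 pc2: +4 =38
r34=100010 pc2: +4 =42
r35=100011 pc3: +8 =50
r36=100100 pc2: +4 =54
r37=100101 pc3: +8 =62
r38=100110 pc3: +8 =70
r39=100111 pc4: +16 =86
r40=101000 pc2: +4 =90
r41=101001 pc3: +8 =98
r42=101010 pc3: +8 =106
r43=101011 pc4: +16 =122
r44=101100 pc3: +8 =130
r45=101101 pc4: +16 =146
r46=101110 pc4: +16 =162
r47=101111 pc5: +32 =194
r48=110000 pc2: +4 =198
r49=110001 pc3: +8 =206
r50=110010 pc3: +8 =214
r51=110011 pc4: +16 =230
r52=110100 pc3: +8 =238
r53=110101 pc4: +16 =254
r54=110110 pc4: +16 =270
r55=110111 pc5: +32 =302
r56=111000 pc3: +8 =310
r57=111001 pc4: +16 =326
r58=111010 pc4: +16 =342
r59=111011 pc5: +32 =374
r60=111100 pc4: +16 =390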